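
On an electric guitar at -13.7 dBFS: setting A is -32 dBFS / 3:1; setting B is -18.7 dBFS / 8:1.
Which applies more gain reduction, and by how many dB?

A: 18.3 dB over, compressed to 6.1 dB over, so 12.2 dB of GR.
B: 5 dB over, compressed to 0.625 dB over, so 4.375 dB of GR.
A applies 7.825 dB more gain reduction.

A, by 7.825 dB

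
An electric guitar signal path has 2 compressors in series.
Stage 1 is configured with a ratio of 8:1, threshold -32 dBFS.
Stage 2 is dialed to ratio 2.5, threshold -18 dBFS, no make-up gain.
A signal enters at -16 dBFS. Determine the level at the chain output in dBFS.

Stage 1: 16 dB above -32 dBFS, reduced 8:1 to 2 dB above → -30 dBFS.
Stage 2: -30 dBFS ≤ -18 dBFS, so stage 2 doesn't engage; output -30 dBFS.

-30 dBFS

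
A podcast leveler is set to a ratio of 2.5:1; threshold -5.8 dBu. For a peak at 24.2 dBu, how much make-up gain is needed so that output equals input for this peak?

18 dB

Overshoot 30 dB → 30/2.5 = 12 dB after compression, so the compressed level is -5.8 + 12 = 6.2 dBu.
Make-up = target − compressed = 24.2 − 6.2 = 18 dB.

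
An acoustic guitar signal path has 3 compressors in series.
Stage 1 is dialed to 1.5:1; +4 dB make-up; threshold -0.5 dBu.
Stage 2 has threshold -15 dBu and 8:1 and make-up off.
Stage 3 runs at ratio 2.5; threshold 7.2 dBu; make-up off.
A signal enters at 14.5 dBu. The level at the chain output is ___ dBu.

-11.4375 dBu

Stage 1: 15 dB above -0.5 dBu, reduced 1.5:1 to 10 dB above → 9.5 dBu; +4 dB make-up → 13.5 dBu.
Stage 2: overshoot 28.5 dB → 28.5/8 = 3.5625 dB → -11.4375 dBu.
Stage 3: -11.4375 dBu ≤ 7.2 dBu, so stage 3 doesn't engage; output -11.4375 dBu.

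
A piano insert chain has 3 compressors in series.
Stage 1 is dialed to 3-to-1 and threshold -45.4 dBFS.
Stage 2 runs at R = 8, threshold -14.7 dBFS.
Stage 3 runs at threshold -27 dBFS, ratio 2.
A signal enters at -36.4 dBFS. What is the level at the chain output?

Stage 1: 9 dB above -45.4 dBFS, reduced 3:1 to 3 dB above → -42.4 dBFS.
Stage 2: -42.4 dBFS ≤ -14.7 dBFS, so stage 2 doesn't engage; output -42.4 dBFS.
Stage 3: below threshold (-42.4 ≤ -27); passes unchanged; output -42.4 dBFS.

-42.4 dBFS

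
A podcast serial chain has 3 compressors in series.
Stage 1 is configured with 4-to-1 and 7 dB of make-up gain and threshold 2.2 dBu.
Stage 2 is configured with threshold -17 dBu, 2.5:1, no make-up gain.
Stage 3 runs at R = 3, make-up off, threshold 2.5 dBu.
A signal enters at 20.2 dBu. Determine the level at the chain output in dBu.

Stage 1: 18 dB above 2.2 dBu, reduced 4:1 to 4.5 dB above → 6.7 dBu; +7 dB make-up → 13.7 dBu.
Stage 2: 13.7 dBu is 30.7 dB over -17 dBu; at 2.5:1 that becomes 12.28 dB over, giving -4.72 dBu.
Stage 3: below threshold (-4.72 ≤ 2.5); passes unchanged; output -4.72 dBu.

-4.72 dBu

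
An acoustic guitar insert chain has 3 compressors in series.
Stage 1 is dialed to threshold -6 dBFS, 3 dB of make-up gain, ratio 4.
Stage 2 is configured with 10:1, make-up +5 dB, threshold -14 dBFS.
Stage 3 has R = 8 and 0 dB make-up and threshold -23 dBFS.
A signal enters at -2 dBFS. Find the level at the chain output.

-21.1 dBFS

Stage 1: -2 dBFS is 4 dB over -6 dBFS; at 4:1 that becomes 1 dB over, giving -5 dBFS; +3 dB make-up → -2 dBFS.
Stage 2: overshoot 12 dB → 12/10 = 1.2 dB → -12.8 dBFS; +5 dB make-up → -7.8 dBFS.
Stage 3: 15.2 dB above -23 dBFS, reduced 8:1 to 1.9 dB above → -21.1 dBFS.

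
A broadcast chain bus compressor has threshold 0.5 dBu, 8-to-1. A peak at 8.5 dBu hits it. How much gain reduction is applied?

7 dB

The signal is 8 dB above threshold.
At 8:1, output sits 8/8 = 1 dB above threshold.
GR = overshoot in − overshoot out = 8 − 1 = 7 dB.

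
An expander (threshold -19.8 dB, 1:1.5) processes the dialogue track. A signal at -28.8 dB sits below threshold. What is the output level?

Undershoot = (-19.8) − (-28.8) = 9 dB.
At 1:1.5, that expands to 13.5 dB under threshold.
Output = -19.8 − 13.5 = -33.3 dB.

-33.3 dB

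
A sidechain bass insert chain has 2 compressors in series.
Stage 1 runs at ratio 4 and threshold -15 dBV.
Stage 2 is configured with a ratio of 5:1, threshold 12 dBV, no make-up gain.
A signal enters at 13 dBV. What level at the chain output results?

-8 dBV

Stage 1: 28 dB above -15 dBV, reduced 4:1 to 7 dB above → -8 dBV.
Stage 2: -8 dBV is at or below the 12 dBV threshold — no compression; output -8 dBV.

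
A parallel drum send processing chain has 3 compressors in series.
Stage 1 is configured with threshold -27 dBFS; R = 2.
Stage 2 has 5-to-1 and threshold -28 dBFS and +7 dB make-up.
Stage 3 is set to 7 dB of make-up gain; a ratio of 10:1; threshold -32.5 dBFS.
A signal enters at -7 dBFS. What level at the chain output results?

-24.13 dBFS

Stage 1: -7 dBFS is 20 dB over -27 dBFS; at 2:1 that becomes 10 dB over, giving -17 dBFS.
Stage 2: 11 dB above -28 dBFS, reduced 5:1 to 2.2 dB above → -25.8 dBFS; +7 dB make-up → -18.8 dBFS.
Stage 3: overshoot 13.7 dB → 13.7/10 = 1.37 dB → -31.13 dBFS; +7 dB make-up → -24.13 dBFS.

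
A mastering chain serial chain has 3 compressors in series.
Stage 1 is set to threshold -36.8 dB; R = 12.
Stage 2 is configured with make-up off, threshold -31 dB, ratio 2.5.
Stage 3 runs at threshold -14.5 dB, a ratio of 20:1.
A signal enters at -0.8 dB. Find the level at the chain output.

Stage 1: -0.8 dB is 36 dB over -36.8 dB; at 12:1 that becomes 3 dB over, giving -33.8 dB.
Stage 2: below threshold (-33.8 ≤ -31); passes unchanged; output -33.8 dB.
Stage 3: -33.8 dB ≤ -14.5 dB, so stage 3 doesn't engage; output -33.8 dB.

-33.8 dB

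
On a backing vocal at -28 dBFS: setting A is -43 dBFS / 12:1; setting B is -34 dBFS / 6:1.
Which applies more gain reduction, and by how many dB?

A: 15 dB over, compressed to 1.25 dB over, so 13.75 dB of GR.
B: 6 dB over, compressed to 1 dB over, so 5 dB of GR.
Difference: 8.75 dB in favour of A.

A, by 8.75 dB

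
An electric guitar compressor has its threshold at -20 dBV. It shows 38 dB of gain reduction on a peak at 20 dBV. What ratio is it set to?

Input overshoot = 20 − (-20) = 40 dB.
Output overshoot = 40 − 38 = 2 dB.
Ratio = input overshoot / output overshoot = 40 / 2 = 20.

20:1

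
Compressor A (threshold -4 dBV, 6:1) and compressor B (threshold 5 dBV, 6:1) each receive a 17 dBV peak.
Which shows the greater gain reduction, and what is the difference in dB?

A: GR = 21 − 21/6 = 17.5 dB.
B: GR = 12 − 12/6 = 10 dB.
A reduces 7.5 dB more.

A, by 7.5 dB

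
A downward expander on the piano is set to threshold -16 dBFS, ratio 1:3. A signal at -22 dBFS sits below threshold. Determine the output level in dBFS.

-34 dBFS

Undershoot = (-16) − (-22) = 6 dB.
At 1:3, that expands to 18 dB under threshold.
Output = -16 − 18 = -34 dBFS.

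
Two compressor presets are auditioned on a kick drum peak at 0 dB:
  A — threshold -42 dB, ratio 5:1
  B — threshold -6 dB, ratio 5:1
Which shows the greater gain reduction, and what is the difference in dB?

A, by 28.8 dB

A: GR = 42 − 42/5 = 33.6 dB.
B: GR = 6 − 6/5 = 4.8 dB.
A reduces 28.8 dB more.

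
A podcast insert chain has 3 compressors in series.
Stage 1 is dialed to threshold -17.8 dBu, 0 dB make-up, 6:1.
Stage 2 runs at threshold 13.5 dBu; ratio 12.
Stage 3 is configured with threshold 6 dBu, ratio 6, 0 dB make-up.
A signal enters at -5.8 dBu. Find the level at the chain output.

Stage 1: overshoot 12 dB → 12/6 = 2 dB → -15.8 dBu.
Stage 2: -15.8 dBu ≤ 13.5 dBu, so stage 2 doesn't engage; output -15.8 dBu.
Stage 3: below threshold (-15.8 ≤ 6); passes unchanged; output -15.8 dBu.

-15.8 dBu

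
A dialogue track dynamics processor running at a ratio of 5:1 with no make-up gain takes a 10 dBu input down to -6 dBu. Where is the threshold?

-10 dBu

Input is 20 dB above T (since output overshoot × R = input overshoot: (-6 − T)·5 = 10 − T gives T = -10 dBu).
Check: -10 + (10 − (-10))/5 = -10 + 4 = -6 dBu. ✓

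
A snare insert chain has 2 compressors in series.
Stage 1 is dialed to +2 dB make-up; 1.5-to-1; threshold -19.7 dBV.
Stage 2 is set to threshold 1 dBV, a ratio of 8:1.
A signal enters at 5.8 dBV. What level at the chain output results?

-0.7 dBV

Stage 1: 25.5 dB above -19.7 dBV, reduced 1.5:1 to 17 dB above → -2.7 dBV; +2 dB make-up → -0.7 dBV.
Stage 2: -0.7 dBV ≤ 1 dBV, so stage 2 doesn't engage; output -0.7 dBV.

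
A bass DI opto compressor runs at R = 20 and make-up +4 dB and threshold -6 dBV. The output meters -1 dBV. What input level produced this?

14 dBV

Stripping the +4 dB make-up gives -5 dBV at the gain stage.
The compressed level sits -5 − (-6) = 1 dB over threshold.
Input overshoot = R × output overshoot = 20 dB → input = -6 + 20 = 14 dBV.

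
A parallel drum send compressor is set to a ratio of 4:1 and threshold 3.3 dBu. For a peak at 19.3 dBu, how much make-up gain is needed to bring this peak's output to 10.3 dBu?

3 dB

Overshoot 16 dB → 16/4 = 4 dB after compression, so the compressed level is 3.3 + 4 = 7.3 dBu.
Make-up = target − compressed = 10.3 − 7.3 = 3 dB.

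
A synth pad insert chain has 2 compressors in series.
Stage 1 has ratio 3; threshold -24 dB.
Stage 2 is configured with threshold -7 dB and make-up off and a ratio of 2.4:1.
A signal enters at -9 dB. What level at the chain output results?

Stage 1: 15 dB above -24 dB, reduced 3:1 to 5 dB above → -19 dB.
Stage 2: -19 dB is at or below the -7 dB threshold — no compression; output -19 dB.

-19 dB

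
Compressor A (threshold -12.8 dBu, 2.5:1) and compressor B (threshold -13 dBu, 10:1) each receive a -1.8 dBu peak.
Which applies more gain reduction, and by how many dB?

A: GR = 11 − 11/2.5 = 6.6 dB.
B: GR = 11.2 − 11.2/10 = 10.08 dB.
B applies 3.48 dB more gain reduction.

B, by 3.48 dB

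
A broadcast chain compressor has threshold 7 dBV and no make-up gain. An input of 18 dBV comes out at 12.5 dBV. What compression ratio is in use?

2:1

Input overshoot = 18 − 7 = 11 dB; output overshoot = 12.5 − 7 = 5.5 dB.
Ratio = 11 / 5.5 = 2.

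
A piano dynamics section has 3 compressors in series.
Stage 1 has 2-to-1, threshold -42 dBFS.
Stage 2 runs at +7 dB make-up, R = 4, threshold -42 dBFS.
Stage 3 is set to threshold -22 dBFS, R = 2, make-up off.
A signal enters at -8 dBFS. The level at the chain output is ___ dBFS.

Stage 1: overshoot 34 dB → 34/2 = 17 dB → -25 dBFS.
Stage 2: -25 dBFS is 17 dB over -42 dBFS; at 4:1 that becomes 4.25 dB over, giving -37.75 dBFS; +7 dB make-up → -30.75 dBFS.
Stage 3: below threshold (-30.75 ≤ -22); passes unchanged; output -30.75 dBFS.

-30.75 dBFS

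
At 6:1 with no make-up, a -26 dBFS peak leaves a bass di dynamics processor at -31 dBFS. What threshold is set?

Input is 6 dB above T (since output overshoot × R = input overshoot: (-31 − T)·6 = -26 − T gives T = -32 dBFS).
Check: -32 + (-26 − (-32))/6 = -32 + 1 = -31 dBFS. ✓

-32 dBFS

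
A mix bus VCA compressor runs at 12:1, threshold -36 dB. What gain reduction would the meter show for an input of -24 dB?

11 dB

Overshoot = -24 − (-36) = 12 dB.
After 12:1 compression the overshoot becomes 12/12 = 1 dB.
GR = overshoot in − overshoot out = 12 − 1 = 11 dB.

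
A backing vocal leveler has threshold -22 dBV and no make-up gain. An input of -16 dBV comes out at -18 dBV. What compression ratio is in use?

Input overshoot = -16 − (-22) = 6 dB; output overshoot = -18 − (-22) = 4 dB.
Ratio = 6 / 4 = 1.5.

1.5:1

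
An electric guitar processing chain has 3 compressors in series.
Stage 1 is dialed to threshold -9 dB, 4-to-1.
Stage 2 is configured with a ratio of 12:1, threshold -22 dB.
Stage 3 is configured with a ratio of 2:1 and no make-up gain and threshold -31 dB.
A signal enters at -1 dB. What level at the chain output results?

Stage 1: 8 dB above -9 dB, reduced 4:1 to 2 dB above → -7 dB.
Stage 2: -7 dB is 15 dB over -22 dB; at 12:1 that becomes 1.25 dB over, giving -20.75 dB.
Stage 3: -20.75 dB is 10.25 dB over -31 dB; at 2:1 that becomes 5.125 dB over, giving -25.875 dB.

-25.875 dB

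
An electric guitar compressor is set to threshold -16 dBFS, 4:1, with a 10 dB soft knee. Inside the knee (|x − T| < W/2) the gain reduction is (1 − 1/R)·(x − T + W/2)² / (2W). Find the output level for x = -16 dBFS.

-16.9375 dBFS

x − T + W/2 = -16 − (-16) + 5 = 5.
GR = (1 − 1/4) × 5² / 20 = 0.75 × 25 / 20 = 0.9375 dB.
Output = -16 − 0.9375 = -16.9375 dBFS.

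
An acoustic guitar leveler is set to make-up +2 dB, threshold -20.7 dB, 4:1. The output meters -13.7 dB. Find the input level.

Stripping the +2 dB make-up gives -15.7 dB at the gain stage.
The compressed level sits -15.7 − (-20.7) = 5 dB over threshold.
Input overshoot = R × output overshoot = 20 dB → input = -20.7 + 20 = -0.7 dB.

-0.7 dB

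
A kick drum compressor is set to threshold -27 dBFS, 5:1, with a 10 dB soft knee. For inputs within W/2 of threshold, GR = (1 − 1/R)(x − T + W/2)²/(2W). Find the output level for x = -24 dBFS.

x − T + W/2 = -24 − (-27) + 5 = 8.
GR = (1 − 1/5) × 8² / 20 = 0.8 × 64 / 20 = 2.56 dB.
Output = -24 − 2.56 = -26.56 dBFS.

-26.56 dBFS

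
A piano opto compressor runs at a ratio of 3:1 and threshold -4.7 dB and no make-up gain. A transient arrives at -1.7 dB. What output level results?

-3.7 dB

-1.7 dB sits 3 dB over threshold.
At 3:1 the overshoot is divided by 3, leaving 1 dB above threshold.
That puts the output at -3.7 dB.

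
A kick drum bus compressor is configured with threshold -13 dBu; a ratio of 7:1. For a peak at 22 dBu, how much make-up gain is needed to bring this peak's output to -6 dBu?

2 dB

The peak compresses to -13 + 35/7 = -8 dBu.
To reach -6 dBu requires -6 − (-8) = 2 dB of make-up.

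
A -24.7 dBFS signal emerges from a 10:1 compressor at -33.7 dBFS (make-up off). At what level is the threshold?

Input is 10 dB above T (since output overshoot × R = input overshoot: (-33.7 − T)·10 = -24.7 − T gives T = -34.7 dBFS).
Check: -34.7 + (-24.7 − (-34.7))/10 = -34.7 + 1 = -33.7 dBFS. ✓

-34.7 dBFS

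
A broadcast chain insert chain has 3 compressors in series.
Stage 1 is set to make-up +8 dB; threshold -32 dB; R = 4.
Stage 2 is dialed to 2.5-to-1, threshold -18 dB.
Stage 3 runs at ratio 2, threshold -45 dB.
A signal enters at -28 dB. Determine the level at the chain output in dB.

-34 dB

Stage 1: 4 dB above -32 dB, reduced 4:1 to 1 dB above → -31 dB; +8 dB make-up → -23 dB.
Stage 2: -23 dB ≤ -18 dB, so stage 2 doesn't engage; output -23 dB.
Stage 3: 22 dB above -45 dB, reduced 2:1 to 11 dB above → -34 dB.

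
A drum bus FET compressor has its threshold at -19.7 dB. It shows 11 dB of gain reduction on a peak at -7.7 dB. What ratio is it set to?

Input overshoot = -7.7 − (-19.7) = 12 dB.
Output overshoot = 12 − 11 = 1 dB.
Ratio = input overshoot / output overshoot = 12 / 1 = 12.

12:1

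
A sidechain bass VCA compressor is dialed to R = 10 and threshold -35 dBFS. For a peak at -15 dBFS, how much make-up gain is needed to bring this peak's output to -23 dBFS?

10 dB

Without make-up, output = threshold + overshoot/10 = -35 + 2 = -33 dBFS.
Gap to target: 10 dB.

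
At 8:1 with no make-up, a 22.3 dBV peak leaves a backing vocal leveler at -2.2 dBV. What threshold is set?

-5.7 dBV

Gain reduction = 22.3 − (-2.2) = 24.5 dB; output overshoot = GR / (R − 1) = 24.5 / 7 = 3.5 dB.
Threshold = output − output overshoot = -2.2 − 3.5 = -5.7 dBV.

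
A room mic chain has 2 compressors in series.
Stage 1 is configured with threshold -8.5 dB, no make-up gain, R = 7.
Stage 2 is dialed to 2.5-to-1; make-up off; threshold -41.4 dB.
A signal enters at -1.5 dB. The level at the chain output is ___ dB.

-27.84 dB

Stage 1: overshoot 7 dB → 7/7 = 1 dB → -7.5 dB.
Stage 2: 33.9 dB above -41.4 dB, reduced 2.5:1 to 13.56 dB above → -27.84 dB.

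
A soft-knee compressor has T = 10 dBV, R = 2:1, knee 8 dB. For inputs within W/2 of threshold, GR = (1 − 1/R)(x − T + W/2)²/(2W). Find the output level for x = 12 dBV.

x − T + W/2 = 12 − 10 + 4 = 6.
GR = (1 − 1/2) × 6² / 16 = 0.5 × 36 / 16 = 1.125 dB.
Output = 12 − 1.125 = 10.875 dBV.

10.875 dBV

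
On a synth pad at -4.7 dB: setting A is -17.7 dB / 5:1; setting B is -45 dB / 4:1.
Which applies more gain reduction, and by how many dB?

A: GR = 13 − 13/5 = 10.4 dB.
B: GR = 40.3 − 40.3/4 = 30.225 dB.
Difference: 19.825 dB in favour of B.

B, by 19.825 dB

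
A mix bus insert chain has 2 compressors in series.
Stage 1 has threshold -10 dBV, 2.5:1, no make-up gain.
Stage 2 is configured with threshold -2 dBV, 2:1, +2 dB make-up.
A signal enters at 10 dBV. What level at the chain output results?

Stage 1: overshoot 20 dB → 20/2.5 = 8 dB → -2 dBV.
Stage 2: below threshold (-2 ≤ -2); passes unchanged; make-up brings it to 0 dBV.

0 dBV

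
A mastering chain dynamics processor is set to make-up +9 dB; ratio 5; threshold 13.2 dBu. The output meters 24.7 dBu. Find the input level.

25.7 dBu

Before make-up, the level was 24.7 − 9 = 15.7 dBu.
Post-compression overshoot = 15.7 − 13.2 = 2.5 dB.
Before 5:1 compression the overshoot was 2.5 × 5 = 12.5 dB, so input = 13.2 + 12.5 = 25.7 dBu.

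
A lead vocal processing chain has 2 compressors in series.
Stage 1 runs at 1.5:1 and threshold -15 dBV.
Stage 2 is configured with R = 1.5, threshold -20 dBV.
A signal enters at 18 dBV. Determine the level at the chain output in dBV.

-2 dBV

Stage 1: 33 dB above -15 dBV, reduced 1.5:1 to 22 dB above → 7 dBV.
Stage 2: 27 dB above -20 dBV, reduced 1.5:1 to 18 dB above → -2 dBV.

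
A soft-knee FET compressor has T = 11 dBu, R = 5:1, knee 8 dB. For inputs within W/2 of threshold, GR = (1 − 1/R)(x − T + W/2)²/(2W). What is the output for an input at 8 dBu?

7.95 dBu

x − T + W/2 = 8 − 11 + 4 = 1.
GR = (1 − 1/5) × 1² / 16 = 0.8 × 1 / 16 = 0.05 dB.
Output = 8 − 0.05 = 7.95 dBu.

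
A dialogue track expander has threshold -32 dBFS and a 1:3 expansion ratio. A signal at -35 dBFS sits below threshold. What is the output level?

-41 dBFS

Below threshold, a 1:3 expander applies gain = (3−1)×(T − x) of attenuation.
(3−1) × 3 = 6 dB, so output = -35 − 6 = -41 dBFS.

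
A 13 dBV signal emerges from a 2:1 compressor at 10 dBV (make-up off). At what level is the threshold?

Gain reduction = 13 − 10 = 3 dB; output overshoot = GR / (R − 1) = 3 / 1 = 3 dB.
Threshold = output − output overshoot = 10 − 3 = 7 dBV.

7 dBV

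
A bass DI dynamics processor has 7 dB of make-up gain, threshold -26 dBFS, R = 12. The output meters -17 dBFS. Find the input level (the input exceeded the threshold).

Remove make-up: -17 − 7 = -24 dBFS.
The compressed level sits -24 − (-26) = 2 dB over threshold.
Before 12:1 compression the overshoot was 2 × 12 = 24 dB, so input = -26 + 24 = -2 dBFS.

-2 dBFS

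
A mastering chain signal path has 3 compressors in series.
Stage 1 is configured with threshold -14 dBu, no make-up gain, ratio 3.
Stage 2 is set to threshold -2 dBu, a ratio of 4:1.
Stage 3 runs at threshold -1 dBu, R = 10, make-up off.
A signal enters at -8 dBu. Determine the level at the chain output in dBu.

-12 dBu

Stage 1: overshoot 6 dB → 6/3 = 2 dB → -12 dBu.
Stage 2: -12 dBu ≤ -2 dBu, so stage 2 doesn't engage; output -12 dBu.
Stage 3: -12 dBu ≤ -1 dBu, so stage 3 doesn't engage; output -12 dBu.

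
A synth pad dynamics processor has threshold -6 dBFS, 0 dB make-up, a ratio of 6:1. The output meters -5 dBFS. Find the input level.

Post-compression overshoot = -5 − (-6) = 1 dB.
Undo the ratio: input overshoot = 1 × 6 = 6 dB, giving input = 0 dBFS.

0 dBFS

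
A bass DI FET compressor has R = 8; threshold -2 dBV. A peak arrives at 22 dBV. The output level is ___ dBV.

1 dBV

The input is 24 dB above the -2 dBV threshold.
The 24 dB excess becomes 3 dB after 8:1 reduction.
So the level is -2 + 3 = 1 dBV.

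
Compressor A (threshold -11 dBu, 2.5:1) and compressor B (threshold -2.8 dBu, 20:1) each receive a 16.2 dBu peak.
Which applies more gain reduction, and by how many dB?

B, by 1.73 dB

A: GR = 27.2 − 27.2/2.5 = 16.32 dB.
B: GR = 19 − 19/20 = 18.05 dB.
B applies 1.73 dB more gain reduction.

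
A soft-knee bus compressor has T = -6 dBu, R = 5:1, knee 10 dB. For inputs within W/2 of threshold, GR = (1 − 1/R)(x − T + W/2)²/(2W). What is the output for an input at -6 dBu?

-7 dBu

x − T + W/2 = -6 − (-6) + 5 = 5.
GR = (1 − 1/5) × 5² / 20 = 0.8 × 25 / 20 = 1 dB.
Output = -6 − 1 = -7 dBu.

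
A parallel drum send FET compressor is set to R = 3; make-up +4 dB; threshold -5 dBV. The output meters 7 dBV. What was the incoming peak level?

19 dBV

Remove make-up: 7 − 4 = 3 dBV.
That's 8 dB above the -5 dBV threshold.
Before 3:1 compression the overshoot was 8 × 3 = 24 dB, so input = -5 + 24 = 19 dBV.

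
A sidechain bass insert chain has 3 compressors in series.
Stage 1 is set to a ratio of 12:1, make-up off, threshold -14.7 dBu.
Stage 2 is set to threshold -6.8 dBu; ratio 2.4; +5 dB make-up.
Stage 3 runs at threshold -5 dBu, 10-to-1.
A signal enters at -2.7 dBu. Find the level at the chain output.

Stage 1: -2.7 dBu is 12 dB over -14.7 dBu; at 12:1 that becomes 1 dB over, giving -13.7 dBu.
Stage 2: below threshold (-13.7 ≤ -6.8); passes unchanged; make-up brings it to -8.7 dBu.
Stage 3: -8.7 dBu ≤ -5 dBu, so stage 3 doesn't engage; output -8.7 dBu.

-8.7 dBu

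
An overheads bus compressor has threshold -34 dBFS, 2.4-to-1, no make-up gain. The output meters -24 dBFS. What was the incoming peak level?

-10 dBFS

Post-compression overshoot = -24 − (-34) = 10 dB.
Before 2.4:1 compression the overshoot was 10 × 2.4 = 24 dB, so input = -34 + 24 = -10 dBFS.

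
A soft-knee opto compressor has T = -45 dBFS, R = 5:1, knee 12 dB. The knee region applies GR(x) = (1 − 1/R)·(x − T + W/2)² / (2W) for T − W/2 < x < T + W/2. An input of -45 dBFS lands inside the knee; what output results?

-46.2 dBFS

x − T + W/2 = -45 − (-45) + 6 = 6.
GR = (1 − 1/5) × 6² / 24 = 0.8 × 36 / 24 = 1.2 dB.
Output = -45 − 1.2 = -46.2 dBFS.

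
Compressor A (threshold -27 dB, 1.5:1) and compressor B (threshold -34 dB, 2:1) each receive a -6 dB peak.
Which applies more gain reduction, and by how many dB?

B, by 7 dB

A: overshoot 21 dB → output overshoot 14 dB → GR 7 dB.
B: overshoot 28 dB → output overshoot 14 dB → GR 14 dB.
Difference: 7 dB in favour of B.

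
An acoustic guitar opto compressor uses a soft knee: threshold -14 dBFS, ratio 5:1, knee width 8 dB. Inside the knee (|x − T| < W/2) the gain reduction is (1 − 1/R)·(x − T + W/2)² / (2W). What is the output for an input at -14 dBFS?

x − T + W/2 = -14 − (-14) + 4 = 4.
GR = (1 − 1/5) × 4² / 16 = 0.8 × 16 / 16 = 0.8 dB.
Output = -14 − 0.8 = -14.8 dBFS.

-14.8 dBFS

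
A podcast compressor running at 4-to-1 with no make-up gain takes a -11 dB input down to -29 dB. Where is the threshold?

-35 dB

Input is 24 dB above T (since output overshoot × R = input overshoot: (-29 − T)·4 = -11 − T gives T = -35 dB).
Check: -35 + (-11 − (-35))/4 = -35 + 6 = -29 dB. ✓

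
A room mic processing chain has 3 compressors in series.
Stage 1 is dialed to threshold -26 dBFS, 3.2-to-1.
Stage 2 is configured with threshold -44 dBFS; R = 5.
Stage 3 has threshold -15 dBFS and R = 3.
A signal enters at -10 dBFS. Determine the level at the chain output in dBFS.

-39.4 dBFS

Stage 1: 16 dB above -26 dBFS, reduced 3.2:1 to 5 dB above → -21 dBFS.
Stage 2: 23 dB above -44 dBFS, reduced 5:1 to 4.6 dB above → -39.4 dBFS.
Stage 3: below threshold (-39.4 ≤ -15); passes unchanged; output -39.4 dBFS.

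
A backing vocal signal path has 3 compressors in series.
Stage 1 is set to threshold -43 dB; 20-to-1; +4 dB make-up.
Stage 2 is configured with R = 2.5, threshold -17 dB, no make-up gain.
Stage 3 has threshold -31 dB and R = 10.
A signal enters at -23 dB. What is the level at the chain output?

Stage 1: -23 dB is 20 dB over -43 dB; at 20:1 that becomes 1 dB over, giving -42 dB; +4 dB make-up → -38 dB.
Stage 2: -38 dB ≤ -17 dB, so stage 2 doesn't engage; output -38 dB.
Stage 3: below threshold (-38 ≤ -31); passes unchanged; output -38 dB.

-38 dB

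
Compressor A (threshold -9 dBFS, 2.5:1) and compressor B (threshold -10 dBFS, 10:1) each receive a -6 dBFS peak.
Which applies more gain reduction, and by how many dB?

B, by 1.8 dB

A: overshoot 3 dB → output overshoot 1.2 dB → GR 1.8 dB.
B: overshoot 4 dB → output overshoot 0.4 dB → GR 3.6 dB.
Difference: 1.8 dB in favour of B.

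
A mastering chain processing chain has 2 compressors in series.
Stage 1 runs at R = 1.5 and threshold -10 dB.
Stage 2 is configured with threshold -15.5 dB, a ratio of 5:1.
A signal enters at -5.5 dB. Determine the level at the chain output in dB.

Stage 1: overshoot 4.5 dB → 4.5/1.5 = 3 dB → -7 dB.
Stage 2: 8.5 dB above -15.5 dB, reduced 5:1 to 1.7 dB above → -13.8 dB.

-13.8 dB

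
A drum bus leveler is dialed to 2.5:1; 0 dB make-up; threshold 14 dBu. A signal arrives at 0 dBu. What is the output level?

0 dBu

0 dBu is 14 dB below the 14 dBu threshold, so no gain reduction is applied.
Output = input = 0 dBu.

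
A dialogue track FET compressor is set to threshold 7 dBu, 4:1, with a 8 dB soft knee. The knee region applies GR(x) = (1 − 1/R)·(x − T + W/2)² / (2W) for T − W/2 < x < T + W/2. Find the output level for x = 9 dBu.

7.3125 dBu

x − T + W/2 = 9 − 7 + 4 = 6.
GR = (1 − 1/4) × 6² / 16 = 0.75 × 36 / 16 = 1.6875 dB.
Output = 9 − 1.6875 = 7.3125 dBu.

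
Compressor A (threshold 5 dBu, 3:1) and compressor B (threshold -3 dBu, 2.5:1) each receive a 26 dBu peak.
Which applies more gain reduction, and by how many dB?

A: 21 dB over, compressed to 7 dB over, so 14 dB of GR.
B: 29 dB over, compressed to 11.6 dB over, so 17.4 dB of GR.
B applies 3.4 dB more gain reduction.

B, by 3.4 dB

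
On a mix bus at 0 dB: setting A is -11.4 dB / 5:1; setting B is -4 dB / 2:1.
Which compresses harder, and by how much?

A, by 7.12 dB

A: GR = 11.4 − 11.4/5 = 9.12 dB.
B: GR = 4 − 4/2 = 2 dB.
Difference: 7.12 dB in favour of A.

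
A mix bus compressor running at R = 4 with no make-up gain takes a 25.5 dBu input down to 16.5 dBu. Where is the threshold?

13.5 dBu

Input is 12 dB above T (since output overshoot × R = input overshoot: (16.5 − T)·4 = 25.5 − T gives T = 13.5 dBu).
Check: 13.5 + (25.5 − 13.5)/4 = 13.5 + 3 = 16.5 dBu. ✓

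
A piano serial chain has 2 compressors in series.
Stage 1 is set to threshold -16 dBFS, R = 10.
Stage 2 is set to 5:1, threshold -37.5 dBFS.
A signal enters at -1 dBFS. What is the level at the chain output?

Stage 1: overshoot 15 dB → 15/10 = 1.5 dB → -14.5 dBFS.
Stage 2: overshoot 23 dB → 23/5 = 4.6 dB → -32.9 dBFS.

-32.9 dBFS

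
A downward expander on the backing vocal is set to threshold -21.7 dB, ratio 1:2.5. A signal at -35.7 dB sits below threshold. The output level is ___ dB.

Undershoot = (-21.7) − (-35.7) = 14 dB.
At 1:2.5, that expands to 35 dB under threshold.
Output = -21.7 − 35 = -56.7 dB.

-56.7 dB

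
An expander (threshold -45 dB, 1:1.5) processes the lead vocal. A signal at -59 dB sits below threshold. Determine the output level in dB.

-66 dB

Below threshold, a 1:1.5 expander applies gain = (1.5−1)×(T − x) of attenuation.
(1.5−1) × 14 = 7 dB, so output = -59 − 7 = -66 dB.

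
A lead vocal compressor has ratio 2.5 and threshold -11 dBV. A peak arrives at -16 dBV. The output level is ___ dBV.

-16 dBV is 5 dB below the -11 dBV threshold, so no gain reduction is applied.
Output = input = -16 dBV.

-16 dBV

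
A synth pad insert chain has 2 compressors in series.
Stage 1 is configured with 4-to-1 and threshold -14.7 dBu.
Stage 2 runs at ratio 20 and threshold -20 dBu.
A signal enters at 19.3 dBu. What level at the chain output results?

-19.31 dBu

Stage 1: 19.3 dBu is 34 dB over -14.7 dBu; at 4:1 that becomes 8.5 dB over, giving -6.2 dBu.
Stage 2: 13.8 dB above -20 dBu, reduced 20:1 to 0.69 dB above → -19.31 dBu.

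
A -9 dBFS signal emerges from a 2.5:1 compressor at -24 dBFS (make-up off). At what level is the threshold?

-34 dBFS

Gain reduction = -9 − (-24) = 15 dB; output overshoot = GR / (R − 1) = 15 / 1.5 = 10 dB.
Threshold = output − output overshoot = -24 − 10 = -34 dBFS.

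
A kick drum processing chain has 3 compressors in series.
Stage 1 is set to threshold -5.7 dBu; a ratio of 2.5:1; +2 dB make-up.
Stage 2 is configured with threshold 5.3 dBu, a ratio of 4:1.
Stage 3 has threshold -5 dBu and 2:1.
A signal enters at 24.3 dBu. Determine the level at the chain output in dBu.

Stage 1: overshoot 30 dB → 30/2.5 = 12 dB → 6.3 dBu; +2 dB make-up → 8.3 dBu.
Stage 2: 3 dB above 5.3 dBu, reduced 4:1 to 0.75 dB above → 6.05 dBu.
Stage 3: 6.05 dBu is 11.05 dB over -5 dBu; at 2:1 that becomes 5.525 dB over, giving 0.525 dBu.

0.525 dBu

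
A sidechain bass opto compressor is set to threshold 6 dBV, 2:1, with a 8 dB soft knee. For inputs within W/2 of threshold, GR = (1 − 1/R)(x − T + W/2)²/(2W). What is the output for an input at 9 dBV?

7.46875 dBV

x − T + W/2 = 9 − 6 + 4 = 7.
GR = (1 − 1/2) × 7² / 16 = 0.5 × 49 / 16 = 1.53125 dB.
Output = 9 − 1.53125 = 7.46875 dBV.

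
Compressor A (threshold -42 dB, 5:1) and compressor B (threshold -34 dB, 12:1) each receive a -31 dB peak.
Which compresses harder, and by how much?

A, by 6.05 dB

A: 11 dB over, compressed to 2.2 dB over, so 8.8 dB of GR.
B: 3 dB over, compressed to 0.25 dB over, so 2.75 dB of GR.
A applies 6.05 dB more gain reduction.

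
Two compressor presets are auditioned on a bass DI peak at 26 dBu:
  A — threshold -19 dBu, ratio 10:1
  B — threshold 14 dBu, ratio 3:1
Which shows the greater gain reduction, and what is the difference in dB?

A, by 32.5 dB

A: 45 dB over, compressed to 4.5 dB over, so 40.5 dB of GR.
B: 12 dB over, compressed to 4 dB over, so 8 dB of GR.
A reduces 32.5 dB more.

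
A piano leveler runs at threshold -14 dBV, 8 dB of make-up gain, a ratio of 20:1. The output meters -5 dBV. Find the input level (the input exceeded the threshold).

Remove make-up: -5 − 8 = -13 dBV.
Post-compression overshoot = -13 − (-14) = 1 dB.
Undo the ratio: input overshoot = 1 × 20 = 20 dB, giving input = 6 dBV.

6 dBV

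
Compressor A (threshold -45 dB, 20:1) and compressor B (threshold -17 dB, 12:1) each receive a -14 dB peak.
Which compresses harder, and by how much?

A, by 26.7 dB

A: 31 dB over, compressed to 1.55 dB over, so 29.45 dB of GR.
B: 3 dB over, compressed to 0.25 dB over, so 2.75 dB of GR.
A reduces 26.7 dB more.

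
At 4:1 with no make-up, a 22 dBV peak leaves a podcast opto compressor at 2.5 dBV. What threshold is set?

-4 dBV

Gain reduction = 22 − 2.5 = 19.5 dB; output overshoot = GR / (R − 1) = 19.5 / 3 = 6.5 dB.
Threshold = output − output overshoot = 2.5 − 6.5 = -4 dBV.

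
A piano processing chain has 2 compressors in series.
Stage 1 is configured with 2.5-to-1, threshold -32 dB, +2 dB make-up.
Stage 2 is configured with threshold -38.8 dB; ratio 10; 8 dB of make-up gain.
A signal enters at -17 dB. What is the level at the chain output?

Stage 1: -17 dB is 15 dB over -32 dB; at 2.5:1 that becomes 6 dB over, giving -26 dB; +2 dB make-up → -24 dB.
Stage 2: -24 dB is 14.8 dB over -38.8 dB; at 10:1 that becomes 1.48 dB over, giving -37.32 dB; +8 dB make-up → -29.32 dB.

-29.32 dB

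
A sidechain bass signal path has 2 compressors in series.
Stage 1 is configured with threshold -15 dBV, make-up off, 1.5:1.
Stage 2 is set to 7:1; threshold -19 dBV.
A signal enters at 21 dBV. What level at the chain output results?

-15 dBV

Stage 1: 36 dB above -15 dBV, reduced 1.5:1 to 24 dB above → 9 dBV.
Stage 2: 9 dBV is 28 dB over -19 dBV; at 7:1 that becomes 4 dB over, giving -15 dBV.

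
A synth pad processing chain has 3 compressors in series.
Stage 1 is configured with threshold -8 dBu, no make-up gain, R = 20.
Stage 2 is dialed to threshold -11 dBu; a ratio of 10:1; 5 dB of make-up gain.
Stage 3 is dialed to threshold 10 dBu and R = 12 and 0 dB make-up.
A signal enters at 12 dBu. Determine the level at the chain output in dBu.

Stage 1: 20 dB above -8 dBu, reduced 20:1 to 1 dB above → -7 dBu.
Stage 2: -7 dBu is 4 dB over -11 dBu; at 10:1 that becomes 0.4 dB over, giving -10.6 dBu; +5 dB make-up → -5.6 dBu.
Stage 3: below threshold (-5.6 ≤ 10); passes unchanged; output -5.6 dBu.

-5.6 dBu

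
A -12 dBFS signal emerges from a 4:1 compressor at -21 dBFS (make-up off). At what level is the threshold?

-24 dBFS

Input is 12 dB above T (since output overshoot × R = input overshoot: (-21 − T)·4 = -12 − T gives T = -24 dBFS).
Check: -24 + (-12 − (-24))/4 = -24 + 3 = -21 dBFS. ✓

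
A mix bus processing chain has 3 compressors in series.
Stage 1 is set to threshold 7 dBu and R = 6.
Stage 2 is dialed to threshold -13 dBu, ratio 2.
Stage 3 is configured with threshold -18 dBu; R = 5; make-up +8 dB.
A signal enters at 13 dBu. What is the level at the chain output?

-6.9 dBu

Stage 1: 13 dBu is 6 dB over 7 dBu; at 6:1 that becomes 1 dB over, giving 8 dBu.
Stage 2: 21 dB above -13 dBu, reduced 2:1 to 10.5 dB above → -2.5 dBu.
Stage 3: -2.5 dBu is 15.5 dB over -18 dBu; at 5:1 that becomes 3.1 dB over, giving -14.9 dBu; +8 dB make-up → -6.9 dBu.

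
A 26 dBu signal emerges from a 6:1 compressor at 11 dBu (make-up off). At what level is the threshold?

8 dBu

Input is 18 dB above T (since output overshoot × R = input overshoot: (11 − T)·6 = 26 − T gives T = 8 dBu).
Check: 8 + (26 − 8)/6 = 8 + 3 = 11 dBu. ✓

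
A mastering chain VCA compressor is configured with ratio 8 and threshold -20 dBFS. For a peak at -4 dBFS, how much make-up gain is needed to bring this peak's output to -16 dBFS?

The peak compresses to -20 + 16/8 = -18 dBFS.
To reach -16 dBFS requires -16 − (-18) = 2 dB of make-up.

2 dB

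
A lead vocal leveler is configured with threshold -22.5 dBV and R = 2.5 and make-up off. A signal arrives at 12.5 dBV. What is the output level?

-8.5 dBV

Overshoot: 12.5 − (-22.5) = 35 dB.
The 35 dB excess becomes 14 dB after 2.5:1 reduction.
So the level is -22.5 + 14 = -8.5 dBV.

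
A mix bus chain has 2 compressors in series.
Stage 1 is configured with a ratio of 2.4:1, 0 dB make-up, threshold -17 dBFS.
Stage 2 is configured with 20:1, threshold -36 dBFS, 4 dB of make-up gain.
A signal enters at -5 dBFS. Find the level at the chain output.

Stage 1: -5 dBFS is 12 dB over -17 dBFS; at 2.4:1 that becomes 5 dB over, giving -12 dBFS.
Stage 2: 24 dB above -36 dBFS, reduced 20:1 to 1.2 dB above → -34.8 dBFS; +4 dB make-up → -30.8 dBFS.

-30.8 dBFS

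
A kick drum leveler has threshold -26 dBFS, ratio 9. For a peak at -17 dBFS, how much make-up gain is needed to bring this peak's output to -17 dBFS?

Without make-up, output = threshold + overshoot/9 = -26 + 1 = -25 dBFS.
Gap to target: 8 dB.

8 dB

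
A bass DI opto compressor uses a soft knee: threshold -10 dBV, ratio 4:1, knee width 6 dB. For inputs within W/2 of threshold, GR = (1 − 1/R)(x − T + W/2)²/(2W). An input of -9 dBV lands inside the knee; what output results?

x − T + W/2 = -9 − (-10) + 3 = 4.
GR = (1 − 1/4) × 4² / 12 = 0.75 × 16 / 12 = 1 dB.
Output = -9 − 1 = -10 dBV.

-10 dBV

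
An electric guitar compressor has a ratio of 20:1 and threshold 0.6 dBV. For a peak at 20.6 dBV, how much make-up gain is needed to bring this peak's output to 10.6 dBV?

9 dB

Overshoot 20 dB → 20/20 = 1 dB after compression, so the compressed level is 0.6 + 1 = 1.6 dBV.
Make-up = target − compressed = 10.6 − 1.6 = 9 dB.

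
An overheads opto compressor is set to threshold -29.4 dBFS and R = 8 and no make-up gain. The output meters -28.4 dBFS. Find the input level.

The compressed level sits -28.4 − (-29.4) = 1 dB over threshold.
Undo the ratio: input overshoot = 1 × 8 = 8 dB, giving input = -21.4 dBFS.

-21.4 dBFS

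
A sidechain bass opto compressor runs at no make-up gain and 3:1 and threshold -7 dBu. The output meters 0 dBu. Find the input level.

The compressed level sits 0 − (-7) = 7 dB over threshold.
Before 3:1 compression the overshoot was 7 × 3 = 21 dB, so input = -7 + 21 = 14 dBu.

14 dBu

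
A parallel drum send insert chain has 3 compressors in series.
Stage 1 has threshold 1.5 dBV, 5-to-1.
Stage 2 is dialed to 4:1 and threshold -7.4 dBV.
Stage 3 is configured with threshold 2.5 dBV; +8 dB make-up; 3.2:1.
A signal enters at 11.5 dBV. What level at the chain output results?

Stage 1: 11.5 dBV is 10 dB over 1.5 dBV; at 5:1 that becomes 2 dB over, giving 3.5 dBV.
Stage 2: 10.9 dB above -7.4 dBV, reduced 4:1 to 2.725 dB above → -4.675 dBV.
Stage 3: -4.675 dBV is at or below the 2.5 dBV threshold — no compression; make-up brings it to 3.325 dBV.

3.325 dBV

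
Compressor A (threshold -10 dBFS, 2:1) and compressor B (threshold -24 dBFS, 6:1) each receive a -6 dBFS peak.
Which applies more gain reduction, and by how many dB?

A: 4 dB over, compressed to 2 dB over, so 2 dB of GR.
B: 18 dB over, compressed to 3 dB over, so 15 dB of GR.
B reduces 13 dB more.

B, by 13 dB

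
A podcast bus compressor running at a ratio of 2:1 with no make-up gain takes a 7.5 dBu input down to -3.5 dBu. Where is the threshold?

Gain reduction = 7.5 − (-3.5) = 11 dB; output overshoot = GR / (R − 1) = 11 / 1 = 11 dB.
Threshold = output − output overshoot = -3.5 − 11 = -14.5 dBu.

-14.5 dBu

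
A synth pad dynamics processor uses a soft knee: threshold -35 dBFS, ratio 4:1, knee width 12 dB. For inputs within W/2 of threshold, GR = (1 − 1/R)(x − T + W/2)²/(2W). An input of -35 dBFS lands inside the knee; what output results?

x − T + W/2 = -35 − (-35) + 6 = 6.
GR = (1 − 1/4) × 6² / 24 = 0.75 × 36 / 24 = 1.125 dB.
Output = -35 − 1.125 = -36.125 dBFS.

-36.125 dBFS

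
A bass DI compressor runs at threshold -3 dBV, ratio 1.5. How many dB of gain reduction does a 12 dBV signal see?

5 dB

Overshoot = 12 − (-3) = 15 dB.
After 1.5:1 compression the overshoot becomes 15/1.5 = 10 dB.
So the signal is attenuated by 15 − 10 = 5 dB.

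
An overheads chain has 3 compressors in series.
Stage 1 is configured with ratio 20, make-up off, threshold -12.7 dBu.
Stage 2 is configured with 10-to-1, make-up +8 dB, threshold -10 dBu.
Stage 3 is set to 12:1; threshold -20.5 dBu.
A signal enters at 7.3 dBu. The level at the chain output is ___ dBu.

Stage 1: 7.3 dBu is 20 dB over -12.7 dBu; at 20:1 that becomes 1 dB over, giving -11.7 dBu.
Stage 2: -11.7 dBu ≤ -10 dBu, so stage 2 doesn't engage; make-up brings it to -3.7 dBu.
Stage 3: overshoot 16.8 dB → 16.8/12 = 1.4 dB → -19.1 dBu.

-19.1 dBu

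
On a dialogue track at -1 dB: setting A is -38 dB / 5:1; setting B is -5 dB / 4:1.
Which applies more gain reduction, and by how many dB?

A, by 26.6 dB

A: GR = 37 − 37/5 = 29.6 dB.
B: GR = 4 − 4/4 = 3 dB.
A applies 26.6 dB more gain reduction.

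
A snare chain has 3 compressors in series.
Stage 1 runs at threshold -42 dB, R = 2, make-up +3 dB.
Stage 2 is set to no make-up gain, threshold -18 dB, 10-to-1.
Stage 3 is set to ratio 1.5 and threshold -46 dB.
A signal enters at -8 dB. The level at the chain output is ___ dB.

-30 dB

Stage 1: -8 dB is 34 dB over -42 dB; at 2:1 that becomes 17 dB over, giving -25 dB; +3 dB make-up → -22 dB.
Stage 2: below threshold (-22 ≤ -18); passes unchanged; output -22 dB.
Stage 3: -22 dB is 24 dB over -46 dB; at 1.5:1 that becomes 16 dB over, giving -30 dB.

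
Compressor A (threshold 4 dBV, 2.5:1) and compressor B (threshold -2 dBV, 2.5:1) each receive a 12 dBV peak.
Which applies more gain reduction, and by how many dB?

B, by 3.6 dB

A: 8 dB over, compressed to 3.2 dB over, so 4.8 dB of GR.
B: 14 dB over, compressed to 5.6 dB over, so 8.4 dB of GR.
Difference: 3.6 dB in favour of B.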